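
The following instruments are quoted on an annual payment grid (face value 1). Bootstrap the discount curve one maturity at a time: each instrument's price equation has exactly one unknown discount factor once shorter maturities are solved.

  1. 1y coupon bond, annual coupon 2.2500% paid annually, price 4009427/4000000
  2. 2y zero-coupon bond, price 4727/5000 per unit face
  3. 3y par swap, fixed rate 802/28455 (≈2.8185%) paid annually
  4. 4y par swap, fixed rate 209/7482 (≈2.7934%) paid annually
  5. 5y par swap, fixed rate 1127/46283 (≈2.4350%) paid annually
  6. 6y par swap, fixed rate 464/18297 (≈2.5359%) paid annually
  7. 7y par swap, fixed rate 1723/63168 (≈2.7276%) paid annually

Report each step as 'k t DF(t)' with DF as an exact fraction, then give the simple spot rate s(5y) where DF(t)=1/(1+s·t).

step 1 [1y] bond c/1=9/400: DF=(4009427/4000000 − 9/400·(0))/(1+9/400) = 9803/10000 ≈ 0.980300
step 2 [2y] zero: DF = P = 4727/5000 ≈ 0.945400
step 3 [3y] swap r/1=802/28455: DF=(1 − 802/28455·(0.980300+0.945400))/(1+802/28455) = 4599/5000 ≈ 0.919800
step 4 [4y] swap r/1=209/7482: DF=(1 − 209/7482·(0.980300+0.945400+0.919800))/(1+209/7482) = 1791/2000 ≈ 0.895500
step 5 [5y] swap r/1=1127/46283: DF=(1 − 1127/46283·(0.980300+0.945400+0.919800+0.895500))/(1+1127/46283) = 8873/10000 ≈ 0.887300
step 6 [6y] swap r/1=464/18297: DF=(1 − 464/18297·(0.980300+0.945400+0.919800+0.895500+0.887300))/(1+464/18297) = 538/625 ≈ 0.860800
step 7 [7y] swap r/1=1723/63168: DF=(1 − 1723/63168·(0.980300+0.945400+0.919800+0.895500+0.887300+0.860800))/(1+1723/63168) = 8277/10000 ≈ 0.827700

1 1 9803/10000
2 2 4727/5000
3 3 4599/5000
4 4 1791/2000
5 5 8873/10000
6 6 538/625
7 7 8277/10000
s(5y) = (1/(8873/10000) − 1)/(5) = 1127/44365 ≈ 2.5403%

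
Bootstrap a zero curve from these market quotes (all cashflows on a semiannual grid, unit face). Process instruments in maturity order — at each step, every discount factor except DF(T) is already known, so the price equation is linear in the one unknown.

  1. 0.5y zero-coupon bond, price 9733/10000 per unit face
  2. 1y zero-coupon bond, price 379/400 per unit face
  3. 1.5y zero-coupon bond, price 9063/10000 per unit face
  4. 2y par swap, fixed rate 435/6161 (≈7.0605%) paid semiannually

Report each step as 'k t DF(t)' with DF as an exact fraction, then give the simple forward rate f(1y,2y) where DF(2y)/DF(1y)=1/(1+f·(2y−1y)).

1 1/2 9733/10000
2 1 379/400
3 3/2 9063/10000
4 2 1739/2000
f(1y,2y) = ((379/400)/(1739/2000) − 1)/(1) = 156/1739 ≈ 8.9707%

step 1 [0.5y] zero: DF = P = 9733/10000 ≈ 0.973300
step 2 [1y] zero: DF = P = 379/400 ≈ 0.947500
step 3 [1.5y] zero: DF = P = 9063/10000 ≈ 0.906300
step 4 [2y] swap r/2=435/12322: DF=(1 − 435/12322·(0.973300+0.947500+0.906300))/(1+435/12322) = 1739/2000 ≈ 0.869500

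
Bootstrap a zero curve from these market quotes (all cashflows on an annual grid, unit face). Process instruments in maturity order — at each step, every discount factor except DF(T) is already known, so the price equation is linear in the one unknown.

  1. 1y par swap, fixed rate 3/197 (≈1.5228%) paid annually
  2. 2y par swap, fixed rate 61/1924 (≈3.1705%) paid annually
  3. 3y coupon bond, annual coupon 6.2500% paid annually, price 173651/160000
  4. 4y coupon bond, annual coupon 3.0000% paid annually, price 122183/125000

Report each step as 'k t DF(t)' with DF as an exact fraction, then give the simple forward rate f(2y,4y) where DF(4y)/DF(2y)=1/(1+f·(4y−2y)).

step 1 [1y] swap r/1=3/197: DF=(1 − 3/197·(0))/(1+3/197) = 197/200 ≈ 0.985000
step 2 [2y] swap r/1=61/1924: DF=(1 − 61/1924·(0.985000))/(1+61/1924) = 939/1000 ≈ 0.939000
step 3 [3y] bond c/1=1/16: DF=(173651/160000 − 1/16·(0.985000+0.939000))/(1+1/16) = 9083/10000 ≈ 0.908300
step 4 [4y] bond c/1=3/100: DF=(122183/125000 − 3/100·(0.985000+0.939000+0.908300))/(1+3/100) = 1733/2000 ≈ 0.866500

1 1 197/200
2 2 939/1000
3 3 9083/10000
4 4 1733/2000
f(2y,4y) = ((939/1000)/(1733/2000) − 1)/(2) = 145/3466 ≈ 4.1835%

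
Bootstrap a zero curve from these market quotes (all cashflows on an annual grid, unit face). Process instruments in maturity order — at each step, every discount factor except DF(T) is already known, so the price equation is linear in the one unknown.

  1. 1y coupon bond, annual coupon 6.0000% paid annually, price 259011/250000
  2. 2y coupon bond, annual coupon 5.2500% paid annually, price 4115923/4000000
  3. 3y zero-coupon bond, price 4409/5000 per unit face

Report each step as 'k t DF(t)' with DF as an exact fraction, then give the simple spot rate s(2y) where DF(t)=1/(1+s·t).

step 1 [1y] bond c/1=3/50: DF=(259011/250000 − 3/50·(0))/(1+3/50) = 4887/5000 ≈ 0.977400
step 2 [2y] bond c/1=21/400: DF=(4115923/4000000 − 21/400·(0.977400))/(1+21/400) = 9289/10000 ≈ 0.928900
step 3 [3y] zero: DF = P = 4409/5000 ≈ 0.881800

1 1 4887/5000
2 2 9289/10000
3 3 4409/5000
s(2y) = (1/(9289/10000) − 1)/(2) = 711/18578 ≈ 3.8271%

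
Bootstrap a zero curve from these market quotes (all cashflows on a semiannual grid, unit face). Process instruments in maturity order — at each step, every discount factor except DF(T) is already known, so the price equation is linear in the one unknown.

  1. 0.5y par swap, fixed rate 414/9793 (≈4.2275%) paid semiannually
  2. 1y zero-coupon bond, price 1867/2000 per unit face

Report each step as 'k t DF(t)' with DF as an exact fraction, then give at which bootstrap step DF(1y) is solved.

1 1/2 9793/10000
2 1 1867/2000
DF(1y) is solved at step 2

step 1 [0.5y] swap r/2=207/9793: DF=(1 − 207/9793·(0))/(1+207/9793) = 9793/10000 ≈ 0.979300
step 2 [1y] zero: DF = P = 1867/2000 ≈ 0.933500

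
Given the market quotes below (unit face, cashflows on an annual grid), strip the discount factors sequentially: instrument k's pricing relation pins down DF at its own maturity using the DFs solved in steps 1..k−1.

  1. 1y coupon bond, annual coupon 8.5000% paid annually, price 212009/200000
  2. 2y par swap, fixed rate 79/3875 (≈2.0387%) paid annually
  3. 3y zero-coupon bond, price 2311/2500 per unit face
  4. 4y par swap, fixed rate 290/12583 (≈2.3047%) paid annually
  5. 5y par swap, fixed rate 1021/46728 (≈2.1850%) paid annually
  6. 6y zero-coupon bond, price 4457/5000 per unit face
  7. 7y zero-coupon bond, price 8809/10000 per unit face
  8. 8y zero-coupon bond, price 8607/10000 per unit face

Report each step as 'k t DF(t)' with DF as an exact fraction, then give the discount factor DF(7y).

step 1 [1y] bond c/1=17/200: DF=(212009/200000 − 17/200·(0))/(1+17/200) = 977/1000 ≈ 0.977000
step 2 [2y] swap r/1=79/3875: DF=(1 − 79/3875·(0.977000))/(1+79/3875) = 1921/2000 ≈ 0.960500
step 3 [3y] zero: DF = P = 2311/2500 ≈ 0.924400
step 4 [4y] swap r/1=290/12583: DF=(1 − 290/12583·(0.977000+0.960500+0.924400))/(1+290/12583) = 913/1000 ≈ 0.913000
step 5 [5y] swap r/1=1021/46728: DF=(1 − 1021/46728·(0.977000+0.960500+0.924400+0.913000))/(1+1021/46728) = 8979/10000 ≈ 0.897900
step 6 [6y] zero: DF = P = 4457/5000 ≈ 0.891400
step 7 [7y] zero: DF = P = 8809/10000 ≈ 0.880900
step 8 [8y] zero: DF = P = 8607/10000 ≈ 0.860700

1 1 977/1000
2 2 1921/2000
3 3 2311/2500
4 4 913/1000
5 5 8979/10000
6 6 4457/5000
7 7 8809/10000
8 8 8607/10000
DF(7y) = 8809/10000 ≈ 0.880900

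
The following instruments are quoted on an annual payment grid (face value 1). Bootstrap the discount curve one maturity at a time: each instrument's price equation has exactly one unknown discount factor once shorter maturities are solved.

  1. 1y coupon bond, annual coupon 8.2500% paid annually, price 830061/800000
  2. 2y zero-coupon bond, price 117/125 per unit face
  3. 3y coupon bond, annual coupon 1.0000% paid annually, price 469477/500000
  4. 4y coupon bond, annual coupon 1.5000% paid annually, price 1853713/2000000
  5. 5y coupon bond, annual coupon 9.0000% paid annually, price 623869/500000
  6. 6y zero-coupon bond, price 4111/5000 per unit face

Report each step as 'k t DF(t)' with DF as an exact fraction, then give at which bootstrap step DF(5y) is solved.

1 1 1917/2000
2 2 117/125
3 3 9109/10000
4 4 8717/10000
5 5 8411/10000
6 6 4111/5000
DF(5y) is solved at step 5

step 1 [1y] bond c/1=33/400: DF=(830061/800000 − 33/400·(0))/(1+33/400) = 1917/2000 ≈ 0.958500
step 2 [2y] zero: DF = P = 117/125 ≈ 0.936000
step 3 [3y] bond c/1=1/100: DF=(469477/500000 − 1/100·(0.958500+0.936000))/(1+1/100) = 9109/10000 ≈ 0.910900
step 4 [4y] bond c/1=3/200: DF=(1853713/2000000 − 3/200·(0.958500+0.936000+0.910900))/(1+3/200) = 8717/10000 ≈ 0.871700
step 5 [5y] bond c/1=9/100: DF=(623869/500000 − 9/100·(0.958500+0.936000+0.910900+0.871700))/(1+9/100) = 8411/10000 ≈ 0.841100
step 6 [6y] zero: DF = P = 4111/5000 ≈ 0.822200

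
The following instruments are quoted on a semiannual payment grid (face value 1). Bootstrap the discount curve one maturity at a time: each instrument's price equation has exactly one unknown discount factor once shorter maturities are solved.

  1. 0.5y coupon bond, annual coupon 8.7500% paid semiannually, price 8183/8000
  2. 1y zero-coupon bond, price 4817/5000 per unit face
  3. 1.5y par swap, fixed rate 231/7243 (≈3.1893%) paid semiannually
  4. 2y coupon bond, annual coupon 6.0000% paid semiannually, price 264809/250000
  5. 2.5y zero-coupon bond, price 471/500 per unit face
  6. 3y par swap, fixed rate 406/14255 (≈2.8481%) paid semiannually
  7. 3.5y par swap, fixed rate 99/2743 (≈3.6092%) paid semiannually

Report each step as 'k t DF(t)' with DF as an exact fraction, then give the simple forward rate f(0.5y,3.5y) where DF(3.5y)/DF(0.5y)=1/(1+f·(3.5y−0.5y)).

step 1 [0.5y] bond c/2=7/160: DF=(8183/8000 − 7/160·(0))/(1+7/160) = 49/50 ≈ 0.980000
step 2 [1y] zero: DF = P = 4817/5000 ≈ 0.963400
step 3 [1.5y] swap r/2=231/14486: DF=(1 − 231/14486·(0.980000+0.963400))/(1+231/14486) = 4769/5000 ≈ 0.953800
step 4 [2y] bond c/2=3/100: DF=(264809/250000 − 3/100·(0.980000+0.963400+0.953800))/(1+3/100) = 118/125 ≈ 0.944000
step 5 [2.5y] zero: DF = P = 471/500 ≈ 0.942000
step 6 [3y] swap r/2=203/14255: DF=(1 − 203/14255·(0.980000+0.963400+0.953800+0.944000+0.942000))/(1+203/14255) = 2297/2500 ≈ 0.918800
step 7 [3.5y] swap r/2=99/5486: DF=(1 − 99/5486·(0.980000+0.963400+0.953800+0.944000+0.942000+0.918800))/(1+99/5486) = 2203/2500 ≈ 0.881200

1 1/2 49/50
2 1 4817/5000
3 3/2 4769/5000
4 2 118/125
5 5/2 471/500
6 3 2297/2500
7 7/2 2203/2500
f(0.5y,3.5y) = ((49/50)/(2203/2500) − 1)/(3) = 247/6609 ≈ 3.7373%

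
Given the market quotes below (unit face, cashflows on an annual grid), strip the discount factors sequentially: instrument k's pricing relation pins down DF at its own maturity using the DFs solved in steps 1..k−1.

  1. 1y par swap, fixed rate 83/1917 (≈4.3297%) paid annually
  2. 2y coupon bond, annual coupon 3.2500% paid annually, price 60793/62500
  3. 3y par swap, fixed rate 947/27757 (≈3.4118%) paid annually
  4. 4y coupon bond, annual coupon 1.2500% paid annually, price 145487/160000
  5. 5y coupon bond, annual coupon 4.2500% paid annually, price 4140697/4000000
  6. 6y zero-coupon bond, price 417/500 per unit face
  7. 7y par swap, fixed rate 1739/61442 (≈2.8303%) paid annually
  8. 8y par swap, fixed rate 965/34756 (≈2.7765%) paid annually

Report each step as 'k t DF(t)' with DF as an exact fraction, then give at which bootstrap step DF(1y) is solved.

1 1 1917/2000
2 2 9119/10000
3 3 9053/10000
4 4 4319/5000
5 5 4223/5000
6 6 417/500
7 7 8261/10000
8 8 807/1000
DF(1y) is solved at step 1

step 1 [1y] swap r/1=83/1917: DF=(1 − 83/1917·(0))/(1+83/1917) = 1917/2000 ≈ 0.958500
step 2 [2y] bond c/1=13/400: DF=(60793/62500 − 13/400·(0.958500))/(1+13/400) = 9119/10000 ≈ 0.911900
step 3 [3y] swap r/1=947/27757: DF=(1 − 947/27757·(0.958500+0.911900))/(1+947/27757) = 9053/10000 ≈ 0.905300
step 4 [4y] bond c/1=1/80: DF=(145487/160000 − 1/80·(0.958500+0.911900+0.905300))/(1+1/80) = 4319/5000 ≈ 0.863800
step 5 [5y] bond c/1=17/400: DF=(4140697/4000000 − 17/400·(0.958500+0.911900+0.905300+0.863800))/(1+17/400) = 4223/5000 ≈ 0.844600
step 6 [6y] zero: DF = P = 417/500 ≈ 0.834000
step 7 [7y] swap r/1=1739/61442: DF=(1 − 1739/61442·(0.958500+0.911900+0.905300+0.863800+0.844600+0.834000))/(1+1739/61442) = 8261/10000 ≈ 0.826100
step 8 [8y] swap r/1=965/34756: DF=(1 − 965/34756·(0.958500+0.911900+0.905300+0.863800+0.844600+0.834000+0.826100))/(1+965/34756) = 807/1000 ≈ 0.807000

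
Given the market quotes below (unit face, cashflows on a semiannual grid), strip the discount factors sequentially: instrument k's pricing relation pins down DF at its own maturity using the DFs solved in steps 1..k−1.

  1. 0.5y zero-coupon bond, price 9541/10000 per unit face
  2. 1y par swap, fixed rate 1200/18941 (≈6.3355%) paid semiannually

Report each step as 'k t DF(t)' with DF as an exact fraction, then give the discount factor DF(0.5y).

1 1/2 9541/10000
2 1 47/50
DF(0.5y) = 9541/10000 ≈ 0.954100

step 1 [0.5y] zero: DF = P = 9541/10000 ≈ 0.954100
step 2 [1y] swap r/2=600/18941: DF=(1 − 600/18941·(0.954100))/(1+600/18941) = 47/50 ≈ 0.940000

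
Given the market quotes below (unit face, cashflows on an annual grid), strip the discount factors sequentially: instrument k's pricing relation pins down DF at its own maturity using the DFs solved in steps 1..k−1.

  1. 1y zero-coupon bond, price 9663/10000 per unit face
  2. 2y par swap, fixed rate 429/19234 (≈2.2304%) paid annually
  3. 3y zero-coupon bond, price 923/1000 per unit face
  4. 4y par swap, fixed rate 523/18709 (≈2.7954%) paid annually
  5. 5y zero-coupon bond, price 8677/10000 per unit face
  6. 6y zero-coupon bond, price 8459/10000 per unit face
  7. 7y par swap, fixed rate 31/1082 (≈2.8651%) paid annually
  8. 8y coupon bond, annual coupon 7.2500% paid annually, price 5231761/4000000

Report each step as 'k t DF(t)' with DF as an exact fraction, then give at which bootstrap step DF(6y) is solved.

1 1 9663/10000
2 2 9571/10000
3 3 923/1000
4 4 4477/5000
5 5 8677/10000
6 6 8459/10000
7 7 4101/5000
8 8 7953/10000
DF(6y) is solved at step 6

step 1 [1y] zero: DF = P = 9663/10000 ≈ 0.966300
step 2 [2y] swap r/1=429/19234: DF=(1 − 429/19234·(0.966300))/(1+429/19234) = 9571/10000 ≈ 0.957100
step 3 [3y] zero: DF = P = 923/1000 ≈ 0.923000
step 4 [4y] swap r/1=523/18709: DF=(1 − 523/18709·(0.966300+0.957100+0.923000))/(1+523/18709) = 4477/5000 ≈ 0.895400
step 5 [5y] zero: DF = P = 8677/10000 ≈ 0.867700
step 6 [6y] zero: DF = P = 8459/10000 ≈ 0.845900
step 7 [7y] swap r/1=31/1082: DF=(1 − 31/1082·(0.966300+0.957100+0.923000+0.895400+0.867700+0.845900))/(1+31/1082) = 4101/5000 ≈ 0.820200
step 8 [8y] bond c/1=29/400: DF=(5231761/4000000 − 29/400·(0.966300+0.957100+0.923000+0.895400+0.867700+0.845900+0.820200))/(1+29/400) = 7953/10000 ≈ 0.795300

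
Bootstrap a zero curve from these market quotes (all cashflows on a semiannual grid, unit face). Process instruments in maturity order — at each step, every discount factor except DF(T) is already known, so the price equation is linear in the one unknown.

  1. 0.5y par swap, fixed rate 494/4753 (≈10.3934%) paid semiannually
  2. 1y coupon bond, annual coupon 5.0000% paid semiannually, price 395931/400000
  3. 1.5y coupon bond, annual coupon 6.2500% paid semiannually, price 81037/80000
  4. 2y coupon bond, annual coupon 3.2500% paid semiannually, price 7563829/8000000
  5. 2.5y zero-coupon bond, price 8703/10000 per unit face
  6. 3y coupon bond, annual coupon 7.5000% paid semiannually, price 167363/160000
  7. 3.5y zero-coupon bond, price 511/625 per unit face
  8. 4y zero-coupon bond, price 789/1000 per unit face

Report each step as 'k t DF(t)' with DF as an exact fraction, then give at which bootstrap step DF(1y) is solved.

step 1 [0.5y] swap r/2=247/4753: DF=(1 − 247/4753·(0))/(1+247/4753) = 4753/5000 ≈ 0.950600
step 2 [1y] bond c/2=1/40: DF=(395931/400000 − 1/40·(0.950600))/(1+1/40) = 377/400 ≈ 0.942500
step 3 [1.5y] bond c/2=1/32: DF=(81037/80000 − 1/32·(0.950600+0.942500))/(1+1/32) = 9249/10000 ≈ 0.924900
step 4 [2y] bond c/2=13/800: DF=(7563829/8000000 − 13/800·(0.950600+0.942500+0.924900))/(1+13/800) = 8853/10000 ≈ 0.885300
step 5 [2.5y] zero: DF = P = 8703/10000 ≈ 0.870300
step 6 [3y] bond c/2=3/80: DF=(167363/160000 − 3/80·(0.950600+0.942500+0.924900+0.885300+0.870300))/(1+3/80) = 8429/10000 ≈ 0.842900
step 7 [3.5y] zero: DF = P = 511/625 ≈ 0.817600
step 8 [4y] zero: DF = P = 789/1000 ≈ 0.789000

1 1/2 4753/5000
2 1 377/400
3 3/2 9249/10000
4 2 8853/10000
5 5/2 8703/10000
6 3 8429/10000
7 7/2 511/625
8 4 789/1000
DF(1y) is solved at step 2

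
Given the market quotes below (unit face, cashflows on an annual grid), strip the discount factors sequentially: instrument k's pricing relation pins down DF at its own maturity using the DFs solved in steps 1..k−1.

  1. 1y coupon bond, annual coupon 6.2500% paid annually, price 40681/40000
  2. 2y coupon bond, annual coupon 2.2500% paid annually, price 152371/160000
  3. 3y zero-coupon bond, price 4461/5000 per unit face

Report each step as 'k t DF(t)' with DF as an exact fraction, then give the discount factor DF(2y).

1 1 2393/2500
2 2 9103/10000
3 3 4461/5000
DF(2y) = 9103/10000 ≈ 0.910300

step 1 [1y] bond c/1=1/16: DF=(40681/40000 − 1/16·(0))/(1+1/16) = 2393/2500 ≈ 0.957200
step 2 [2y] bond c/1=9/400: DF=(152371/160000 − 9/400·(0.957200))/(1+9/400) = 9103/10000 ≈ 0.910300
step 3 [3y] zero: DF = P = 4461/5000 ≈ 0.892200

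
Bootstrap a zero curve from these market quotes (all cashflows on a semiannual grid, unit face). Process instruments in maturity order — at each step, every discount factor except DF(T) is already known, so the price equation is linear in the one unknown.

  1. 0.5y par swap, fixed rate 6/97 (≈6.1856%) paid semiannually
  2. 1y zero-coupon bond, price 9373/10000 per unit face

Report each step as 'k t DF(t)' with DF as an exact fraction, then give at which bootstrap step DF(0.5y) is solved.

1 1/2 97/100
2 1 9373/10000
DF(0.5y) is solved at step 1

step 1 [0.5y] swap r/2=3/97: DF=(1 − 3/97·(0))/(1+3/97) = 97/100 ≈ 0.970000
step 2 [1y] zero: DF = P = 9373/10000 ≈ 0.937300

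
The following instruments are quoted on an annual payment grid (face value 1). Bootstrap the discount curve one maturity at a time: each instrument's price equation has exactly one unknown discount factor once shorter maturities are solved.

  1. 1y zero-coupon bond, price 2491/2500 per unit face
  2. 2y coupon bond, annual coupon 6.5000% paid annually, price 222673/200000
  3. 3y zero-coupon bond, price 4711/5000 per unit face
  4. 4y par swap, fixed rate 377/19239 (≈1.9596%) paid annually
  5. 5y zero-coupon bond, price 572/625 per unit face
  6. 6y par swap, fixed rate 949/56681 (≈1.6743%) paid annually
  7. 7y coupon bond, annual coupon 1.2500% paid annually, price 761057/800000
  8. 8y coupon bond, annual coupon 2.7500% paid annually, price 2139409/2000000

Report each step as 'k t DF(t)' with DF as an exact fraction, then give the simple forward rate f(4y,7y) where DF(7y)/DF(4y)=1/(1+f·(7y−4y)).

1 1 2491/2500
2 2 4923/5000
3 3 4711/5000
4 4 4623/5000
5 5 572/625
6 6 9051/10000
7 7 1087/1250
8 8 8661/10000
f(4y,7y) = ((4623/5000)/(1087/1250) − 1)/(3) = 275/13044 ≈ 2.1082%

step 1 [1y] zero: DF = P = 2491/2500 ≈ 0.996400
step 2 [2y] bond c/1=13/200: DF=(222673/200000 − 13/200·(0.996400))/(1+13/200) = 4923/5000 ≈ 0.984600
step 3 [3y] zero: DF = P = 4711/5000 ≈ 0.942200
step 4 [4y] swap r/1=377/19239: DF=(1 − 377/19239·(0.996400+0.984600+0.942200))/(1+377/19239) = 4623/5000 ≈ 0.924600
step 5 [5y] zero: DF = P = 572/625 ≈ 0.915200
step 6 [6y] swap r/1=949/56681: DF=(1 − 949/56681·(0.996400+0.984600+0.942200+0.924600+0.915200))/(1+949/56681) = 9051/10000 ≈ 0.905100
step 7 [7y] bond c/1=1/80: DF=(761057/800000 − 1/80·(0.996400+0.984600+0.942200+0.924600+0.915200+0.905100))/(1+1/80) = 1087/1250 ≈ 0.869600
step 8 [8y] bond c/1=11/400: DF=(2139409/2000000 − 11/400·(0.996400+0.984600+0.942200+0.924600+0.915200+0.905100+0.869600))/(1+11/400) = 8661/10000 ≈ 0.866100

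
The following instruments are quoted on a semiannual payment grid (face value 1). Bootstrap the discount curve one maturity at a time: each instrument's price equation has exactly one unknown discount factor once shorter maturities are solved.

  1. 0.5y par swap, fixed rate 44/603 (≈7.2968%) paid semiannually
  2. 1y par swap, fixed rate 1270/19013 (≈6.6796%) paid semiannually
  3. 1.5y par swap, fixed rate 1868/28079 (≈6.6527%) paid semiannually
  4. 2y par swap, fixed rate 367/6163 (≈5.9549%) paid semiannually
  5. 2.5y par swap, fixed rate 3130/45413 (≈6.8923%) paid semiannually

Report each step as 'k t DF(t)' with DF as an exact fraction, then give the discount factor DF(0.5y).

1 1/2 603/625
2 1 1873/2000
3 3/2 4533/5000
4 2 8899/10000
5 5/2 1687/2000
DF(0.5y) = 603/625 ≈ 0.964800

step 1 [0.5y] swap r/2=22/603: DF=(1 − 22/603·(0))/(1+22/603) = 603/625 ≈ 0.964800
step 2 [1y] swap r/2=635/19013: DF=(1 − 635/19013·(0.964800))/(1+635/19013) = 1873/2000 ≈ 0.936500
step 3 [1.5y] swap r/2=934/28079: DF=(1 − 934/28079·(0.964800+0.936500))/(1+934/28079) = 4533/5000 ≈ 0.906600
step 4 [2y] swap r/2=367/12326: DF=(1 − 367/12326·(0.964800+0.936500+0.906600))/(1+367/12326) = 8899/10000 ≈ 0.889900
step 5 [2.5y] swap r/2=1565/45413: DF=(1 − 1565/45413·(0.964800+0.936500+0.906600+0.889900))/(1+1565/45413) = 1687/2000 ≈ 0.843500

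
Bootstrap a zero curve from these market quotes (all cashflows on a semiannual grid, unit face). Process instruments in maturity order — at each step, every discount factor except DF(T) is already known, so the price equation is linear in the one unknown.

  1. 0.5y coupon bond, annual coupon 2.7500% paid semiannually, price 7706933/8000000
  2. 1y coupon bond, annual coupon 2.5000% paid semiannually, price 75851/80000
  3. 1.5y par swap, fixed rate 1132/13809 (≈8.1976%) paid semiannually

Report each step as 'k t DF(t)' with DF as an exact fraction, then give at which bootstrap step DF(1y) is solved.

step 1 [0.5y] bond c/2=11/800: DF=(7706933/8000000 − 11/800·(0))/(1+11/800) = 9503/10000 ≈ 0.950300
step 2 [1y] bond c/2=1/80: DF=(75851/80000 − 1/80·(0.950300))/(1+1/80) = 9247/10000 ≈ 0.924700
step 3 [1.5y] swap r/2=566/13809: DF=(1 − 566/13809·(0.950300+0.924700))/(1+566/13809) = 2217/2500 ≈ 0.886800

1 1/2 9503/10000
2 1 9247/10000
3 3/2 2217/2500
DF(1y) is solved at step 2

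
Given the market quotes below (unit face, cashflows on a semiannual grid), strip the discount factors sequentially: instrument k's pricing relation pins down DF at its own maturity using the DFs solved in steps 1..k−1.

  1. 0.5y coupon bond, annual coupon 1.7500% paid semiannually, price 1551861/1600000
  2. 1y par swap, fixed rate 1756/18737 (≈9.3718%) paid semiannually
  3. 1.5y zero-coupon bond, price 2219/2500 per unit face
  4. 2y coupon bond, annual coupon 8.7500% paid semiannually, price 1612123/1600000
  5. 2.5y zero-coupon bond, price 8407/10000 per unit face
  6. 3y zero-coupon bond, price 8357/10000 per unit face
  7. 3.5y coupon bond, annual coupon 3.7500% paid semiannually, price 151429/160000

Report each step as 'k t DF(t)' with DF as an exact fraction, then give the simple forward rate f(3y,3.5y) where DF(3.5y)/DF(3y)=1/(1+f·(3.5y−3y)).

1 1/2 1923/2000
2 1 4561/5000
3 3/2 2219/2500
4 2 531/625
5 5/2 8407/10000
6 3 8357/10000
7 7/2 8317/10000
f(3y,3.5y) = ((8357/10000)/(8317/10000) − 1)/(1/2) = 80/8317 ≈ 0.9619%

step 1 [0.5y] bond c/2=7/800: DF=(1551861/1600000 − 7/800·(0))/(1+7/800) = 1923/2000 ≈ 0.961500
step 2 [1y] swap r/2=878/18737: DF=(1 − 878/18737·(0.961500))/(1+878/18737) = 4561/5000 ≈ 0.912200
step 3 [1.5y] zero: DF = P = 2219/2500 ≈ 0.887600
step 4 [2y] bond c/2=7/160: DF=(1612123/1600000 − 7/160·(0.961500+0.912200+0.887600))/(1+7/160) = 531/625 ≈ 0.849600
step 5 [2.5y] zero: DF = P = 8407/10000 ≈ 0.840700
step 6 [3y] zero: DF = P = 8357/10000 ≈ 0.835700
step 7 [3.5y] bond c/2=3/160: DF=(151429/160000 − 3/160·(0.961500+0.912200+0.887600+0.849600+0.840700+0.835700))/(1+3/160) = 8317/10000 ≈ 0.831700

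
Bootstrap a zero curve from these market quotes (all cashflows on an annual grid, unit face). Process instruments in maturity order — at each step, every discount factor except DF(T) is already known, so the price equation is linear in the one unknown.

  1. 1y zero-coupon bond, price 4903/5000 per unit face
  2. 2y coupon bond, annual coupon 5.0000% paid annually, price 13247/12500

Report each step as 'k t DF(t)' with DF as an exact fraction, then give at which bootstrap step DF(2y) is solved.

1 1 4903/5000
2 2 4813/5000
DF(2y) is solved at step 2

step 1 [1y] zero: DF = P = 4903/5000 ≈ 0.980600
step 2 [2y] bond c/1=1/20: DF=(13247/12500 − 1/20·(0.980600))/(1+1/20) = 4813/5000 ≈ 0.962600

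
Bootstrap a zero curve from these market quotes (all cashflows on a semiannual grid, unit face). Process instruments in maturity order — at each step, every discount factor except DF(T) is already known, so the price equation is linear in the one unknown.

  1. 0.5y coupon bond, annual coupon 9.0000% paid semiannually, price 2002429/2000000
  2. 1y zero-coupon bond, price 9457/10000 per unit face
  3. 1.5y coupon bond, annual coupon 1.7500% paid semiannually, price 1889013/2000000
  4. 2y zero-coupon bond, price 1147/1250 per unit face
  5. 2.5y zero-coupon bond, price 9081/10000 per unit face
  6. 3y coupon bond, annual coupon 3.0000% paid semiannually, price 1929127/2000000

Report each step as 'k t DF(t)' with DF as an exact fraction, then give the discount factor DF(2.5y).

1 1/2 9581/10000
2 1 9457/10000
3 3/2 4599/5000
4 2 1147/1250
5 5/2 9081/10000
6 3 551/625
DF(2.5y) = 9081/10000 ≈ 0.908100

step 1 [0.5y] bond c/2=9/200: DF=(2002429/2000000 − 9/200·(0))/(1+9/200) = 9581/10000 ≈ 0.958100
step 2 [1y] zero: DF = P = 9457/10000 ≈ 0.945700
step 3 [1.5y] bond c/2=7/800: DF=(1889013/2000000 − 7/800·(0.958100+0.945700))/(1+7/800) = 4599/5000 ≈ 0.919800
step 4 [2y] zero: DF = P = 1147/1250 ≈ 0.917600
step 5 [2.5y] zero: DF = P = 9081/10000 ≈ 0.908100
step 6 [3y] bond c/2=3/200: DF=(1929127/2000000 − 3/200·(0.958100+0.945700+0.919800+0.917600+0.908100))/(1+3/200) = 551/625 ≈ 0.881600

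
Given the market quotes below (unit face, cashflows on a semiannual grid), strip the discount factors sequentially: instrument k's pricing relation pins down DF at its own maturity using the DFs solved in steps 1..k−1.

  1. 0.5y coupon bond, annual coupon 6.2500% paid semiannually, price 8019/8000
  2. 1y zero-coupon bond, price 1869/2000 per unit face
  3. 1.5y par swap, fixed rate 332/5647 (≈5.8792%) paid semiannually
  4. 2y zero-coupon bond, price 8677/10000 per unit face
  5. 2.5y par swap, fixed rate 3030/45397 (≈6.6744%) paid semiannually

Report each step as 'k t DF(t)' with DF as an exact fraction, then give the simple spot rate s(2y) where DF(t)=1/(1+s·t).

step 1 [0.5y] bond c/2=1/32: DF=(8019/8000 − 1/32·(0))/(1+1/32) = 243/250 ≈ 0.972000
step 2 [1y] zero: DF = P = 1869/2000 ≈ 0.934500
step 3 [1.5y] swap r/2=166/5647: DF=(1 − 166/5647·(0.972000+0.934500))/(1+166/5647) = 917/1000 ≈ 0.917000
step 4 [2y] zero: DF = P = 8677/10000 ≈ 0.867700
step 5 [2.5y] swap r/2=1515/45397: DF=(1 − 1515/45397·(0.972000+0.934500+0.917000+0.867700))/(1+1515/45397) = 1697/2000 ≈ 0.848500

1 1/2 243/250
2 1 1869/2000
3 3/2 917/1000
4 2 8677/10000
5 5/2 1697/2000
s(2y) = (1/(8677/10000) − 1)/(2) = 1323/17354 ≈ 7.6236%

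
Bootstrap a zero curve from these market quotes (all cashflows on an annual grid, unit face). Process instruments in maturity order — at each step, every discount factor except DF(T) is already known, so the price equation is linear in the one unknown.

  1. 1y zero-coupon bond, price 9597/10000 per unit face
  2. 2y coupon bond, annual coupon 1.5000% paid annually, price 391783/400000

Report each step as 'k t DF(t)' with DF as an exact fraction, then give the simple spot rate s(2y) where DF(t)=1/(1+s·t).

1 1 9597/10000
2 2 2377/2500
s(2y) = (1/(2377/2500) − 1)/(2) = 123/4754 ≈ 2.5873%

step 1 [1y] zero: DF = P = 9597/10000 ≈ 0.959700
step 2 [2y] bond c/1=3/200: DF=(391783/400000 − 3/200·(0.959700))/(1+3/200) = 2377/2500 ≈ 0.950800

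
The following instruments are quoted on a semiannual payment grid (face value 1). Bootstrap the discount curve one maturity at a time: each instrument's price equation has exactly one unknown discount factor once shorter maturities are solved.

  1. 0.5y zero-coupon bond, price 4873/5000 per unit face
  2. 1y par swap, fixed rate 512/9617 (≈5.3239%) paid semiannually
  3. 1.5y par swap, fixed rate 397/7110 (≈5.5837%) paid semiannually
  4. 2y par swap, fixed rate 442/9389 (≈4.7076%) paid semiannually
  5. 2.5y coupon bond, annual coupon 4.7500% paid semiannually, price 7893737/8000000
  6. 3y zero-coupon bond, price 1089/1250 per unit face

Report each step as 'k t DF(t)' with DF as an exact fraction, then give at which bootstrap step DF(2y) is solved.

1 1/2 4873/5000
2 1 593/625
3 3/2 4603/5000
4 2 2279/2500
5 5/2 8767/10000
6 3 1089/1250
DF(2y) is solved at step 4

step 1 [0.5y] zero: DF = P = 4873/5000 ≈ 0.974600
step 2 [1y] swap r/2=256/9617: DF=(1 − 256/9617·(0.974600))/(1+256/9617) = 593/625 ≈ 0.948800
step 3 [1.5y] swap r/2=397/14220: DF=(1 − 397/14220·(0.974600+0.948800))/(1+397/14220) = 4603/5000 ≈ 0.920600
step 4 [2y] swap r/2=221/9389: DF=(1 − 221/9389·(0.974600+0.948800+0.920600))/(1+221/9389) = 2279/2500 ≈ 0.911600
step 5 [2.5y] bond c/2=19/800: DF=(7893737/8000000 − 19/800·(0.974600+0.948800+0.920600+0.911600))/(1+19/800) = 8767/10000 ≈ 0.876700
step 6 [3y] zero: DF = P = 1089/1250 ≈ 0.871200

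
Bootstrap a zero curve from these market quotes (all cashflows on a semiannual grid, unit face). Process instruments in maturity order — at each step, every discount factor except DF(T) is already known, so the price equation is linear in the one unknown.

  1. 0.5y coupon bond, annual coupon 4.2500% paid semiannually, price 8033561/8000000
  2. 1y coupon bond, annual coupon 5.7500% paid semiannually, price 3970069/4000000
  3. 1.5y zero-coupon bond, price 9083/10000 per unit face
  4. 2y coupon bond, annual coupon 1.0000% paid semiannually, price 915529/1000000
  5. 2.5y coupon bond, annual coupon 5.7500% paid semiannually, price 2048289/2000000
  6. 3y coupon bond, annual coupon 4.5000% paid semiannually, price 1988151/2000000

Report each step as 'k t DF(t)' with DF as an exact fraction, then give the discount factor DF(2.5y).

step 1 [0.5y] bond c/2=17/800: DF=(8033561/8000000 − 17/800·(0))/(1+17/800) = 9833/10000 ≈ 0.983300
step 2 [1y] bond c/2=23/800: DF=(3970069/4000000 − 23/800·(0.983300))/(1+23/800) = 9373/10000 ≈ 0.937300
step 3 [1.5y] zero: DF = P = 9083/10000 ≈ 0.908300
step 4 [2y] bond c/2=1/200: DF=(915529/1000000 − 1/200·(0.983300+0.937300+0.908300))/(1+1/200) = 8969/10000 ≈ 0.896900
step 5 [2.5y] bond c/2=23/800: DF=(2048289/2000000 − 23/800·(0.983300+0.937300+0.908300+0.896900))/(1+23/800) = 4457/5000 ≈ 0.891400
step 6 [3y] bond c/2=9/400: DF=(1988151/2000000 − 9/400·(0.983300+0.937300+0.908300+0.896900+0.891400))/(1+9/400) = 4353/5000 ≈ 0.870600

1 1/2 9833/10000
2 1 9373/10000
3 3/2 9083/10000
4 2 8969/10000
5 5/2 4457/5000
6 3 4353/5000
DF(2.5y) = 4457/5000 ≈ 0.891400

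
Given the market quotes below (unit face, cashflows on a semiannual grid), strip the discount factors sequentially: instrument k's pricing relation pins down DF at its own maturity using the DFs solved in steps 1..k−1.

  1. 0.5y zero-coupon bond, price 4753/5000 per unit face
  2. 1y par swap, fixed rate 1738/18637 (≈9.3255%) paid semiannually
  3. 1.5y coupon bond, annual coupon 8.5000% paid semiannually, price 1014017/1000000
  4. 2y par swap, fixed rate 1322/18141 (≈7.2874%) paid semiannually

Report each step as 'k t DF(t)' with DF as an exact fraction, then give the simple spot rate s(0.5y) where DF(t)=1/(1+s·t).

step 1 [0.5y] zero: DF = P = 4753/5000 ≈ 0.950600
step 2 [1y] swap r/2=869/18637: DF=(1 − 869/18637·(0.950600))/(1+869/18637) = 9131/10000 ≈ 0.913100
step 3 [1.5y] bond c/2=17/400: DF=(1014017/1000000 − 17/400·(0.950600+0.913100))/(1+17/400) = 8967/10000 ≈ 0.896700
step 4 [2y] swap r/2=661/18141: DF=(1 − 661/18141·(0.950600+0.913100+0.896700))/(1+661/18141) = 4339/5000 ≈ 0.867800

1 1/2 4753/5000
2 1 9131/10000
3 3/2 8967/10000
4 2 4339/5000
s(0.5y) = (1/(4753/5000) − 1)/(1/2) = 494/4753 ≈ 10.3934%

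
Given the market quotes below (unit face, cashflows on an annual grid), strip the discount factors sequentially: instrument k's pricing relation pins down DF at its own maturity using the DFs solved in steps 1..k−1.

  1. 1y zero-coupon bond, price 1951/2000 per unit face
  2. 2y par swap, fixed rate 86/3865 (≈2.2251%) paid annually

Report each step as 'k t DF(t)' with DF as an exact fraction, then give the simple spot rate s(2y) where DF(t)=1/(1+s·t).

1 1 1951/2000
2 2 957/1000
s(2y) = (1/(957/1000) − 1)/(2) = 43/1914 ≈ 2.2466%

step 1 [1y] zero: DF = P = 1951/2000 ≈ 0.975500
step 2 [2y] swap r/1=86/3865: DF=(1 − 86/3865·(0.975500))/(1+86/3865) = 957/1000 ≈ 0.957000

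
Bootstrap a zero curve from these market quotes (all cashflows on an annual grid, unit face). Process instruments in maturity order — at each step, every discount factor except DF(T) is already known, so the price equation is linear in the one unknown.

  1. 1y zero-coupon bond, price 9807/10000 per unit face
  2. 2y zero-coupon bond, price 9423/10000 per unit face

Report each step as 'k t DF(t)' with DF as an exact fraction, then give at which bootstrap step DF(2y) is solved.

1 1 9807/10000
2 2 9423/10000
DF(2y) is solved at step 2

step 1 [1y] zero: DF = P = 9807/10000 ≈ 0.980700
step 2 [2y] zero: DF = P = 9423/10000 ≈ 0.942300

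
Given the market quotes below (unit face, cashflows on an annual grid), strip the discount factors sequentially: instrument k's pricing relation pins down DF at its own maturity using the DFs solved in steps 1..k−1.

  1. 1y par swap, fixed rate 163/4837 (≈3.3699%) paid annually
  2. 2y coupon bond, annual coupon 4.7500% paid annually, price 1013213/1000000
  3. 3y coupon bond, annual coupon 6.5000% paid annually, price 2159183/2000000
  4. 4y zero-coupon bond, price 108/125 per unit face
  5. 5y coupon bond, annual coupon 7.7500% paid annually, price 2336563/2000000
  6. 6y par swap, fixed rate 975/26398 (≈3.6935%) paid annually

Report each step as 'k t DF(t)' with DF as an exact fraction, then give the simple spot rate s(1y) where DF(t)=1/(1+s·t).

step 1 [1y] swap r/1=163/4837: DF=(1 − 163/4837·(0))/(1+163/4837) = 4837/5000 ≈ 0.967400
step 2 [2y] bond c/1=19/400: DF=(1013213/1000000 − 19/400·(0.967400))/(1+19/400) = 4617/5000 ≈ 0.923400
step 3 [3y] bond c/1=13/200: DF=(2159183/2000000 − 13/200·(0.967400+0.923400))/(1+13/200) = 8983/10000 ≈ 0.898300
step 4 [4y] zero: DF = P = 108/125 ≈ 0.864000
step 5 [5y] bond c/1=31/400: DF=(2336563/2000000 − 31/400·(0.967400+0.923400+0.898300+0.864000))/(1+31/400) = 1643/2000 ≈ 0.821500
step 6 [6y] swap r/1=975/26398: DF=(1 − 975/26398·(0.967400+0.923400+0.898300+0.864000+0.821500))/(1+975/26398) = 161/200 ≈ 0.805000

1 1 4837/5000
2 2 4617/5000
3 3 8983/10000
4 4 108/125
5 5 1643/2000
6 6 161/200
s(1y) = (1/(4837/5000) − 1)/(1) = 163/4837 ≈ 3.3699%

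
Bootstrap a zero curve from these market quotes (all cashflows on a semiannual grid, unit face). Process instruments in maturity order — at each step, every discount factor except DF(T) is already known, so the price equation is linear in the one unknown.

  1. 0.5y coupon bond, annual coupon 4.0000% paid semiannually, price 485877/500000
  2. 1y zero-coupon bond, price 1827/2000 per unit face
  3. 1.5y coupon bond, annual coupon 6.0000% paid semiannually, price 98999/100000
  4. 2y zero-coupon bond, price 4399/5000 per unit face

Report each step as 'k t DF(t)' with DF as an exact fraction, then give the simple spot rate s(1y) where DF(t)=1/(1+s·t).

1 1/2 9527/10000
2 1 1827/2000
3 3/2 2267/2500
4 2 4399/5000
s(1y) = (1/(1827/2000) − 1)/(1) = 173/1827 ≈ 9.4691%

step 1 [0.5y] bond c/2=1/50: DF=(485877/500000 − 1/50·(0))/(1+1/50) = 9527/10000 ≈ 0.952700
step 2 [1y] zero: DF = P = 1827/2000 ≈ 0.913500
step 3 [1.5y] bond c/2=3/100: DF=(98999/100000 − 3/100·(0.952700+0.913500))/(1+3/100) = 2267/2500 ≈ 0.906800
step 4 [2y] zero: DF = P = 4399/5000 ≈ 0.879800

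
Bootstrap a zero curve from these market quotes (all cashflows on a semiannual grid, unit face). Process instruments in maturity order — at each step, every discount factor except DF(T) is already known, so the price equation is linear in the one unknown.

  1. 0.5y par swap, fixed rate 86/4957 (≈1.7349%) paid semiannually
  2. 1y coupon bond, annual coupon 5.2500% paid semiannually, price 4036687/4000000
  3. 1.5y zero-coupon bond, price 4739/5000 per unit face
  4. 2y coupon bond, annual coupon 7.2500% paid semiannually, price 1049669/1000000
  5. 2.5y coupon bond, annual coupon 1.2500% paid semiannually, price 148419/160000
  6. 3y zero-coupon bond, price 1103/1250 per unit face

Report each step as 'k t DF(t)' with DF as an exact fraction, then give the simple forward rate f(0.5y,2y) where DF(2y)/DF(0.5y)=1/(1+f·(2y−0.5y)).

step 1 [0.5y] swap r/2=43/4957: DF=(1 − 43/4957·(0))/(1+43/4957) = 4957/5000 ≈ 0.991400
step 2 [1y] bond c/2=21/800: DF=(4036687/4000000 − 21/800·(0.991400))/(1+21/800) = 479/500 ≈ 0.958000
step 3 [1.5y] zero: DF = P = 4739/5000 ≈ 0.947800
step 4 [2y] bond c/2=29/800: DF=(1049669/1000000 − 29/800·(0.991400+0.958000+0.947800))/(1+29/800) = 2279/2500 ≈ 0.911600
step 5 [2.5y] bond c/2=1/160: DF=(148419/160000 − 1/160·(0.991400+0.958000+0.947800+0.911600))/(1+1/160) = 4491/5000 ≈ 0.898200
step 6 [3y] zero: DF = P = 1103/1250 ≈ 0.882400

1 1/2 4957/5000
2 1 479/500
3 3/2 4739/5000
4 2 2279/2500
5 5/2 4491/5000
6 3 1103/1250
f(0.5y,2y) = ((4957/5000)/(2279/2500) − 1)/(3/2) = 133/2279 ≈ 5.8359%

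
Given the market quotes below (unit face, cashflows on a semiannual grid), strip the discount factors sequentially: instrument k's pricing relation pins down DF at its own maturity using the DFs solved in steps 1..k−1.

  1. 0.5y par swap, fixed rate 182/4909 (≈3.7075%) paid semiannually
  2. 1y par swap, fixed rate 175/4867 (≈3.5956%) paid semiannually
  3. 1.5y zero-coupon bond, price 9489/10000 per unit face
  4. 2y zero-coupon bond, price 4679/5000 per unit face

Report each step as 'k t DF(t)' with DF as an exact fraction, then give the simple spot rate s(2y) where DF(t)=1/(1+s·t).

step 1 [0.5y] swap r/2=91/4909: DF=(1 − 91/4909·(0))/(1+91/4909) = 4909/5000 ≈ 0.981800
step 2 [1y] swap r/2=175/9734: DF=(1 − 175/9734·(0.981800))/(1+175/9734) = 193/200 ≈ 0.965000
step 3 [1.5y] zero: DF = P = 9489/10000 ≈ 0.948900
step 4 [2y] zero: DF = P = 4679/5000 ≈ 0.935800

1 1/2 4909/5000
2 1 193/200
3 3/2 9489/10000
4 2 4679/5000
s(2y) = (1/(4679/5000) − 1)/(2) = 321/9358 ≈ 3.4302%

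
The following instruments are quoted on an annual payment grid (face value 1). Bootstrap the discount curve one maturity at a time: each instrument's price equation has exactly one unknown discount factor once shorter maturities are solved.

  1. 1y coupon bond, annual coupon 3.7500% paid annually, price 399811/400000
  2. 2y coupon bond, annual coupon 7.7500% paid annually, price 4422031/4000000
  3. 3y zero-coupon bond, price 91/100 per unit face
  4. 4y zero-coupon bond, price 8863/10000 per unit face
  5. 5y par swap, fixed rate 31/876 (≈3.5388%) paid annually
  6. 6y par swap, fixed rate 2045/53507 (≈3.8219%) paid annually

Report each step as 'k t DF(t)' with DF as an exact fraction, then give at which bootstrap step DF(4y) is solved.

1 1 4817/5000
2 2 9567/10000
3 3 91/100
4 4 8863/10000
5 5 2097/2500
6 6 1591/2000
DF(4y) is solved at step 4

step 1 [1y] bond c/1=3/80: DF=(399811/400000 − 3/80·(0))/(1+3/80) = 4817/5000 ≈ 0.963400
step 2 [2y] bond c/1=31/400: DF=(4422031/4000000 − 31/400·(0.963400))/(1+31/400) = 9567/10000 ≈ 0.956700
step 3 [3y] zero: DF = P = 91/100 ≈ 0.910000
step 4 [4y] zero: DF = P = 8863/10000 ≈ 0.886300
step 5 [5y] swap r/1=31/876: DF=(1 − 31/876·(0.963400+0.956700+0.910000+0.886300))/(1+31/876) = 2097/2500 ≈ 0.838800
step 6 [6y] swap r/1=2045/53507: DF=(1 − 2045/53507·(0.963400+0.956700+0.910000+0.886300+0.838800))/(1+2045/53507) = 1591/2000 ≈ 0.795500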